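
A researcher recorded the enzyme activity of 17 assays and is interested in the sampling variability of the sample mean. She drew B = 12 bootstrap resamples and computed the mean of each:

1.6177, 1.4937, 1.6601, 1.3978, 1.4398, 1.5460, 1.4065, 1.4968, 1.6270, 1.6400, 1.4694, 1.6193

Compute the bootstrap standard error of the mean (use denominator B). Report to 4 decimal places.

SE* = 0.0918

Bootstrap SE is the standard deviation of the 12 replicate means.
Mean of replicates: (1.6177 + 1.4937 + 1.6601 + 1.3978 + 1.4398 + 1.5460 + 1.4065 + 1.4968 + 1.6270 + 1.6400 + 1.4694 + 1.6193) / 12 = 18.41410 / 12 = 1.53451
Sum of squared deviations: (+0.08319)² + (−0.04081)² + (+0.12559)² + (−0.13671)² + (−0.09471)² + (+0.01149)² + (−0.12801)² + (−0.03771)² + (+0.09249)² + (+0.10549)² + (−0.06511)² + (+0.08479)² = 0.10107
Variance = 0.10107 / 12 = 0.00842
SE* = √0.00842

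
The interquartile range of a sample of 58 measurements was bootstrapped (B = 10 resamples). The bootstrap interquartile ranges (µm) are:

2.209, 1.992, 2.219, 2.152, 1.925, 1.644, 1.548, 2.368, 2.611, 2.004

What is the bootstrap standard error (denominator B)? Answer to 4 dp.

SE* = 0.3025

Bootstrap SE is the standard deviation of the 10 replicate interquartile ranges.
Mean of replicates: (2.209 + 1.992 + 2.219 + 2.152 + 1.925 + 1.644 + 1.548 + 2.368 + 2.611 + 2.004) / 10 = 20.67200 / 10 = 2.06720
Sum of squared deviations: (+0.14180)² + (−0.07520)² + (+0.15180)² + (+0.08480)² + (−0.14220)² + (−0.42320)² + (−0.51920)² + (+0.30080)² + (+0.54380)² + (−0.06320)² = 0.91508
Variance = 0.91508 / 10 = 0.09151
SE* = √0.09151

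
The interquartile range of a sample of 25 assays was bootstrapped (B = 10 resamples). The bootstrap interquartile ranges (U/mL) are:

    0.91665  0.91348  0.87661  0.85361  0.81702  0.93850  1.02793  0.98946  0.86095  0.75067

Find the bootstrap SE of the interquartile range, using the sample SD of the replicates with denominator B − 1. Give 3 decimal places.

SE* = 0.081

Bootstrap SE is the standard deviation of the 10 replicate interquartile ranges.
Mean of replicates: (0.91665 + 0.91348 + 0.87661 + 0.85361 + 0.81702 + 0.93850 + 1.02793 + 0.98946 + 0.86095 + 0.75067) / 10 = 8.944880 / 10 = 0.894488
Sum of squared deviations: (+0.022162)² + (+0.018992)² + (−0.017878)² + (−0.040878)² + (−0.077468)² + (+0.044012)² + (+0.133442)² + (+0.094972)² + (−0.033538)² + (−0.143818)² = 0.059416
Variance = 0.059416 / 9 = 0.006602
SE* = √0.006602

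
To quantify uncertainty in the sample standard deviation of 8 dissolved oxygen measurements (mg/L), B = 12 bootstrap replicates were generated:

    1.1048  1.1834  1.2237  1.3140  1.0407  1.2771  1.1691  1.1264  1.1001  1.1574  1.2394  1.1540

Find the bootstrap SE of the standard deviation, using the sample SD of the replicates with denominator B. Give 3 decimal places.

SE* = 0.075

Bootstrap SE is the standard deviation of the 12 replicate standard deviations.
Mean of replicates: (1.1048 + 1.1834 + 1.2237 + 1.3140 + 1.0407 + 1.2771 + 1.1691 + 1.1264 + 1.1001 + 1.1574 + 1.2394 + 1.1540) / 12 = 14.09010 / 12 = 1.17417
Sum of squared deviations: (−0.06937)² + (+0.00923)² + (+0.04953)² + (+0.13983)² + (−0.13348)² + (+0.10292)² + (−0.00507)² + (−0.04777)² + (−0.07407)² + (−0.01677)² + (+0.06523)² + (−0.02018)² = 0.06805
Variance = 0.06805 / 12 = 0.00567
SE* = √0.00567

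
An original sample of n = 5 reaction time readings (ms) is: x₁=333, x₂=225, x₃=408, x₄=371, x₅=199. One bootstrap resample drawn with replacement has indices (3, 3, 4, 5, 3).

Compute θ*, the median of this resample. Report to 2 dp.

θ* = 408.00

Resample values: 408, 408, 371, 199, 408.
Sorted: 199, 371, 408, 408, 408
Median = middle value = 408.00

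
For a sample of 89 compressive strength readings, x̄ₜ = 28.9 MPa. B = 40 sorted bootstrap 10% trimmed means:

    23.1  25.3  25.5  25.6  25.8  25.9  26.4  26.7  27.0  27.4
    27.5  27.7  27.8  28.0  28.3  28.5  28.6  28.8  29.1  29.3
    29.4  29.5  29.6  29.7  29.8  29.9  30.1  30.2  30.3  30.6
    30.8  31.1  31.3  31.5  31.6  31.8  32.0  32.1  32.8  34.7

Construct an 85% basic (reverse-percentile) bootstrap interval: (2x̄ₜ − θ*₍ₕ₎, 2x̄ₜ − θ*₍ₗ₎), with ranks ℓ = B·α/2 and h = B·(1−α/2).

Percentile endpoints at ranks 3 and 37: θ*₍3₎ = 25.5, θ*₍37₎ = 32.0.
Basic interval reflects these around x̄ₜ:
  lower = 2 × 28.9 − 32.0 = 25.8
  upper = 2 × 28.9 − 25.5 = 32.3

(25.8, 32.3)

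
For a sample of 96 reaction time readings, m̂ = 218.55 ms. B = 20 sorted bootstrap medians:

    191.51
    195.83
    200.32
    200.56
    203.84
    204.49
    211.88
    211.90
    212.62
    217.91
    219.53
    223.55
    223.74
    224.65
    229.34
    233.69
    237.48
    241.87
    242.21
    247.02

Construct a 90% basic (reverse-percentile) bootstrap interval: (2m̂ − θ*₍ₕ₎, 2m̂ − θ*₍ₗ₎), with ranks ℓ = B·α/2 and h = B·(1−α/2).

Percentile endpoints at ranks 1 and 19: θ*₍1₎ = 191.51, θ*₍19₎ = 242.21.
Basic interval reflects these around m̂:
  lower = 2 × 218.55 − 242.21 = 194.89
  upper = 2 × 218.55 − 191.51 = 245.59

(194.89, 245.59)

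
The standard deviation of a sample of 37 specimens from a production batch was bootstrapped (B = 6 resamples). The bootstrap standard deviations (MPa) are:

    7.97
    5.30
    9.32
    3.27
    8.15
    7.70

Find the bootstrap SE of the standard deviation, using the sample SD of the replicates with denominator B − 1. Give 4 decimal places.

SE* = 2.2327

Bootstrap SE is the standard deviation of the 6 replicate standard deviations.
Mean of replicates: (7.97 + 5.30 + 9.32 + 3.27 + 8.15 + 7.70) / 6 = 41.71000 / 6 = 6.95167
Sum of squared deviations: (+1.01833)² + (−1.65167)² + (+2.36833)² + (−3.68167)² + (+1.19833)² + (+0.74833)² = 24.92468
Variance = 24.92468 / 5 = 4.98494
SE* = √4.98494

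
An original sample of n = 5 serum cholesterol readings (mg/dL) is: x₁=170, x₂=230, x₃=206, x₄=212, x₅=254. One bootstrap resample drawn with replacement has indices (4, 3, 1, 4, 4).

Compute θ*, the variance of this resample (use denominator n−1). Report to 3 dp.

Resample values: 212, 206, 170, 212, 212.
Mean = 202.4000; sum of squared deviations = 1339.2000
s² = 1339.2000 / 4 = 334.8000

θ* = 334.800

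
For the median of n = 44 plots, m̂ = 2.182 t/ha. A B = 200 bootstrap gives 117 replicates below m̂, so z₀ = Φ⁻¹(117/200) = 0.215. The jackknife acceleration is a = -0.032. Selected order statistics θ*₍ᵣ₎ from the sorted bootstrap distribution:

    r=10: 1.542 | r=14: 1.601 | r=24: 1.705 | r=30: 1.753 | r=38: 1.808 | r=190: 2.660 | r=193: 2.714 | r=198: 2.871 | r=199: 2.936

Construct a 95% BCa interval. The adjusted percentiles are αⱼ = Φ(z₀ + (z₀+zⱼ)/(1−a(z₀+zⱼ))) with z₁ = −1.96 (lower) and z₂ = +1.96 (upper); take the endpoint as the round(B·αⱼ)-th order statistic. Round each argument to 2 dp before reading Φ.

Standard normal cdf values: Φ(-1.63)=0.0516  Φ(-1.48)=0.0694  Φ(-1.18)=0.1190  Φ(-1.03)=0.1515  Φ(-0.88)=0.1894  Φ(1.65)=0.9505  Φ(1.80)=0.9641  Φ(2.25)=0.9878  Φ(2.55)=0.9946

(1.542, 2.871)

Lower: z₀ + z₁ = 0.215 + (-1.960) = -1.745; 1 − a(z₀+z₁) = 1 − (-0.032)(-1.745) = 0.9442; argument = 0.215 + (-1.745)/0.9442 = -1.6332 → -1.63.
α₁ = Φ(-1.63) = 0.0516; rank = round(200 × 0.0516) = 10; θ*₍10₎ = 1.542.
Upper: z₀ + z₂ = 2.175; 1 − a(z₀+z₂) = 1.0696; argument = 2.2485 → 2.25; α₂ = 0.9878; rank = 198; θ*₍198₎ = 2.871.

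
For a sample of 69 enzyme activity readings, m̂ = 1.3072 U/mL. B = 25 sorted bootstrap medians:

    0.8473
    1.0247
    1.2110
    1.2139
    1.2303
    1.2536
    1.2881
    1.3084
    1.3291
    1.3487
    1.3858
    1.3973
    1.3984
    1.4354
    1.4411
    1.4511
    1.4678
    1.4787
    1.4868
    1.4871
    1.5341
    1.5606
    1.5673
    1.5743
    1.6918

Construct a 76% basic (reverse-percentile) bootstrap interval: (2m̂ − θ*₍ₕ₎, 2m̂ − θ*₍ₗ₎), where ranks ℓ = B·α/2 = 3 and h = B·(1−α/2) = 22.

Percentile endpoints at ranks 3 and 22: θ*₍3₎ = 1.2110, θ*₍22₎ = 1.5606.
Basic interval reflects these around m̂:
  lower = 2 × 1.3072 − 1.5606 = 1.0538
  upper = 2 × 1.3072 − 1.2110 = 1.4034

(1.0538, 1.4034)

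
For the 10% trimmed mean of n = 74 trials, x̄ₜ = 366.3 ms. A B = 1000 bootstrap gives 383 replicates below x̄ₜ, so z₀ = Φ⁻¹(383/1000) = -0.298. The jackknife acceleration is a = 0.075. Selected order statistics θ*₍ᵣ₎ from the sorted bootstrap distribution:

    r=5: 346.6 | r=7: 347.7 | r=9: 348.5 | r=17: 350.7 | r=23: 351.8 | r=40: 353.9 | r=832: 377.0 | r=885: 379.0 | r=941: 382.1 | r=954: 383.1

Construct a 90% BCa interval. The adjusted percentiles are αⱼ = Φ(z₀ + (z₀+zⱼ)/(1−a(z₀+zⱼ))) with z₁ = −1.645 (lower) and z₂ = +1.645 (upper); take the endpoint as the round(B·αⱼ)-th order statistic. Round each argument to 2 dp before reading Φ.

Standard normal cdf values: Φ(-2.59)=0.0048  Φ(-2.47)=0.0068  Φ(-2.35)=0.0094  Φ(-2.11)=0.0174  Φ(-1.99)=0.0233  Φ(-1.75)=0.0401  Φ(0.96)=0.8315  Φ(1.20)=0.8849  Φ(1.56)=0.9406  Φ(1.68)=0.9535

Lower: z₀ + z₁ = -0.298 + (-1.645) = -1.943; 1 − a(z₀+z₁) = 1 − (0.075)(-1.943) = 1.1457; argument = -0.298 + (-1.943)/1.1457 = -1.9939 → -1.99.
α₁ = Φ(-1.99) = 0.0233; rank = round(1000 × 0.0233) = 23; θ*₍23₎ = 351.8.
Upper: z₀ + z₂ = 1.347; 1 − a(z₀+z₂) = 0.8990; argument = 1.2004 → 1.20; α₂ = 0.8849; rank = 885; θ*₍885₎ = 379.0.

(351.8, 379.0)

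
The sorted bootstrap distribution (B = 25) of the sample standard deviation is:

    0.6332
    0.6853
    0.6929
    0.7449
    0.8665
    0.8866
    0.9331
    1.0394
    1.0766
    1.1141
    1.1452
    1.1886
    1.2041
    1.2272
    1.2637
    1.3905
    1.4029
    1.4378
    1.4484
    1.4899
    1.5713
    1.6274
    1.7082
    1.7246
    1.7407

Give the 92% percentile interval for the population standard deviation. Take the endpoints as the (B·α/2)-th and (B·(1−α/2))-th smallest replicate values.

α = 0.08; lower rank = 25 × 0.040 = 1; upper rank = 25 × 0.960 = 24.
The 1st smallest replicate is 0.6332; the 24th is 1.7246.

(0.6332, 1.7246)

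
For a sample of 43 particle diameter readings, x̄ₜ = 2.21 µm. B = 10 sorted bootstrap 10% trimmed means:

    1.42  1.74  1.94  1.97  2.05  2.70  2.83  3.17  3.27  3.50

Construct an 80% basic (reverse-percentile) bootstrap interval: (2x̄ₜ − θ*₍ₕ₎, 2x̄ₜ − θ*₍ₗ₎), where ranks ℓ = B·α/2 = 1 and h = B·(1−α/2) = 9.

Percentile endpoints at ranks 1 and 9: θ*₍1₎ = 1.42, θ*₍9₎ = 3.27.
Basic interval reflects these around x̄ₜ:
  lower = 2 × 2.21 − 3.27 = 1.15
  upper = 2 × 2.21 − 1.42 = 3.00

(1.15, 3.00)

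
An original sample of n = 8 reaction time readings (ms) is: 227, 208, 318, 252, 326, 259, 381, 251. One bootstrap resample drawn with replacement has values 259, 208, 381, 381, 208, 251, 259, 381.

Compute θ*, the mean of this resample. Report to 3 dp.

Mean = (259 + 208 + 381 + 381 + 208 + 251 + 259 + 381) / 8 = 2328.0 / 8 = 291.000

θ* = 291.000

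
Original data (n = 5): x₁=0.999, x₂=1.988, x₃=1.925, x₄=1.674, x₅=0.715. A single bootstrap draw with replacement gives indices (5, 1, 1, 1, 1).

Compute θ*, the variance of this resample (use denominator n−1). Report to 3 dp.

θ* = 0.016

Resample values: 0.715, 0.999, 0.999, 0.999, 0.999.
Mean = 0.9422; sum of squared deviations = 0.0645
s² = 0.0645 / 4 = 0.0161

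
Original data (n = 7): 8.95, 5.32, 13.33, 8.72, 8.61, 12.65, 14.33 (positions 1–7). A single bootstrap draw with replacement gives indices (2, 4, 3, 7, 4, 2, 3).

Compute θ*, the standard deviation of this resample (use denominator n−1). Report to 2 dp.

Resample values: 5.32, 8.72, 13.33, 14.33, 8.72, 5.32, 13.33.
Mean = 9.8671; sum of squared deviations = 87.8847
s² = 87.8847 / 6 = 14.6475
s = √14.6475 = 3.83

θ* = 3.83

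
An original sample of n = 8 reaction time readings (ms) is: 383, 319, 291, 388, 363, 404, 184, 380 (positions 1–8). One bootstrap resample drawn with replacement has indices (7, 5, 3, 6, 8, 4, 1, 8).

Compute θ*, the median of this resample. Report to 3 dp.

θ* = 380.000

Resample values: 184, 363, 291, 404, 380, 388, 383, 380.
Sorted: 184, 291, 363, 380, 380, 383, 388, 404
Median = average of the two middle values = 380.000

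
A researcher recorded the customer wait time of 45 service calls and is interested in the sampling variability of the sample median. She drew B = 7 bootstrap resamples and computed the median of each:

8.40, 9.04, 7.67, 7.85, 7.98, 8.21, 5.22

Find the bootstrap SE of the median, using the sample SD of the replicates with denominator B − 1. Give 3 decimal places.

Bootstrap SE is the standard deviation of the 7 replicate medians.
Mean of replicates: (8.40 + 9.04 + 7.67 + 7.85 + 7.98 + 8.21 + 5.22) / 7 = 54.3700 / 7 = 7.7671
Sum of squared deviations: (+0.6329)² + (+1.2729)² + (−0.0971)² + (+0.0829)² + (+0.2129)² + (+0.4429)² + (−2.5471)² = 8.7663
Variance = 8.7663 / 6 = 1.4611
SE* = √1.4611

SE* = 1.209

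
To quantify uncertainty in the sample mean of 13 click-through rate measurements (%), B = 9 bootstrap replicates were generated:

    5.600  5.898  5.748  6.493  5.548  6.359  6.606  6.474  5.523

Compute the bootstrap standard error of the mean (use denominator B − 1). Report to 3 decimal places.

SE* = 0.450

Bootstrap SE is the standard deviation of the 9 replicate means.
Mean of replicates: (5.600 + 5.898 + 5.748 + 6.493 + 5.548 + 6.359 + 6.606 + 6.474 + 5.523) / 9 = 54.2490 / 9 = 6.0277
Sum of squared deviations: (−0.4277)² + (−0.1297)² + (−0.2797)² + (+0.4653)² + (−0.4797)² + (+0.3313)² + (+0.5783)² + (+0.4463)² + (−0.5047)² = 1.6227
Variance = 1.6227 / 8 = 0.2028
SE* = √0.2028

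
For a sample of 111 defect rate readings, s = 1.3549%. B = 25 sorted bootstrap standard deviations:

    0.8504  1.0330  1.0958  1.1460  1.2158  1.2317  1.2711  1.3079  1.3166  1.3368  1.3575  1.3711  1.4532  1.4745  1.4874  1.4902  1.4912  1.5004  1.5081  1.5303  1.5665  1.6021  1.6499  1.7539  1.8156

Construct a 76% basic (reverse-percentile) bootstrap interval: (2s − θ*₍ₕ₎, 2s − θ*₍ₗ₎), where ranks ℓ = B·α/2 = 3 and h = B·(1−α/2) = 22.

Percentile endpoints at ranks 3 and 22: θ*₍3₎ = 1.0958, θ*₍22₎ = 1.6021.
Basic interval reflects these around s:
  lower = 2 × 1.3549 − 1.6021 = 1.1077
  upper = 2 × 1.3549 − 1.0958 = 1.6140

(1.1077, 1.6140)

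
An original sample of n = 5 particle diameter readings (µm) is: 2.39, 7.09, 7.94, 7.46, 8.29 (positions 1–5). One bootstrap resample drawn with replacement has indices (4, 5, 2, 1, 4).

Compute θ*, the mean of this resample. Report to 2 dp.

Resample values: 7.46, 8.29, 7.09, 2.39, 7.46.
Mean = (7.46 + 8.29 + 7.09 + 2.39 + 7.46) / 5 = 32.690 / 5 = 6.54

θ* = 6.54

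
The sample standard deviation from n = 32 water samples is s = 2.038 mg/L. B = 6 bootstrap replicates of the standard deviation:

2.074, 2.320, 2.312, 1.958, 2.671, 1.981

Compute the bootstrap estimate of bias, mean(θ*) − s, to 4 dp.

bias = +0.1813

mean(θ*) = (2.074 + 2.320 + 2.312 + 1.958 + 2.671 + 1.981) / 6 = 2.21933
bias = 2.21933 − 2.038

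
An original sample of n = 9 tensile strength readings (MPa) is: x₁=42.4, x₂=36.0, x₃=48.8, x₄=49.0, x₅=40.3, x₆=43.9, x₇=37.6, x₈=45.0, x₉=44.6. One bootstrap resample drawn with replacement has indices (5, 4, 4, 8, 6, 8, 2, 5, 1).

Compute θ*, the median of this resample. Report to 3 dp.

θ* = 43.900

Resample values: 40.3, 49.0, 49.0, 45.0, 43.9, 45.0, 36.0, 40.3, 42.4.
Sorted: 36.0, 40.3, 40.3, 42.4, 43.9, 45.0, 45.0, 49.0, 49.0
Median = middle value = 43.900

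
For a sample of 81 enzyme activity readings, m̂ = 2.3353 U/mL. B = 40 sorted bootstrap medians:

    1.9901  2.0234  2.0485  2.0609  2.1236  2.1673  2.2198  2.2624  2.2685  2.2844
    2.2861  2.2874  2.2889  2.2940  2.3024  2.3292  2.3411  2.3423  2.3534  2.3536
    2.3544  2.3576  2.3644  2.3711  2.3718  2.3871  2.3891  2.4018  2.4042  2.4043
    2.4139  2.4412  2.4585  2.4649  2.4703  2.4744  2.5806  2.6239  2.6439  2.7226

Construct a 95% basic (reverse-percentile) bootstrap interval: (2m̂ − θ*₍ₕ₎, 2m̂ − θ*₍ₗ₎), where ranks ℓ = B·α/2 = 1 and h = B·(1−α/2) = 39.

Percentile endpoints at ranks 1 and 39: θ*₍1₎ = 1.9901, θ*₍39₎ = 2.6439.
Basic interval reflects these around m̂:
  lower = 2 × 2.3353 − 2.6439 = 2.0267
  upper = 2 × 2.3353 − 1.9901 = 2.6805

(2.0267, 2.6805)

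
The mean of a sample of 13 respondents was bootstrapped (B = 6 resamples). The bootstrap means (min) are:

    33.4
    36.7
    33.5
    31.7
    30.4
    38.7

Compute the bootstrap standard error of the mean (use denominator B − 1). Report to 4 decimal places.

Bootstrap SE is the standard deviation of the 6 replicate means.
Mean of replicates: (33.4 + 36.7 + 33.5 + 31.7 + 30.4 + 38.7) / 6 = 204.40000 / 6 = 34.06667
Sum of squared deviations: (−0.66667)² + (+2.63333)² + (−0.56667)² + (−2.36667)² + (−3.66667)² + (+4.63333)² = 48.21333
Variance = 48.21333 / 5 = 9.64267
SE* = √9.64267

SE* = 3.1053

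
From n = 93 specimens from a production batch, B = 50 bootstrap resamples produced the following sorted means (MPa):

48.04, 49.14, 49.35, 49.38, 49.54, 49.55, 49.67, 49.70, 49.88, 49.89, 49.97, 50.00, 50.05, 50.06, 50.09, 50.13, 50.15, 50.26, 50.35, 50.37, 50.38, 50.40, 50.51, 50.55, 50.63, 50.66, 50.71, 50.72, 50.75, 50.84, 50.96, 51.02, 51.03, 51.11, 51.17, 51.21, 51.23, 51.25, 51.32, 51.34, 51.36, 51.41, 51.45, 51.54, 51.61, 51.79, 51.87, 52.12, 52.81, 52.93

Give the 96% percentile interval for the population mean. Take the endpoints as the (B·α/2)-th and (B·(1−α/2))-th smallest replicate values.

(48.04, 52.81)

α = 0.04; lower rank = 50 × 0.020 = 1; upper rank = 50 × 0.980 = 49.
The 1st smallest replicate is 48.04; the 49th is 52.81.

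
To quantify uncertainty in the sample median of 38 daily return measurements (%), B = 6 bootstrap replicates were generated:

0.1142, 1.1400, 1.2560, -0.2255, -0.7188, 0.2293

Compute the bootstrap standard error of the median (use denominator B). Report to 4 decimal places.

SE* = 0.7039

Bootstrap SE is the standard deviation of the 6 replicate medians.
Mean of replicates: (0.1142 + 1.1400 + 1.2560 + (-0.2255) + (-0.7188) + 0.2293) / 6 = 1.79520 / 6 = 0.29920
Sum of squared deviations: (−0.18500)² + (+0.84080)² + (+0.95680)² + (−0.52470)² + (−1.01800)² + (−0.06990)² = 2.97316
Variance = 2.97316 / 6 = 0.49553
SE* = √0.49553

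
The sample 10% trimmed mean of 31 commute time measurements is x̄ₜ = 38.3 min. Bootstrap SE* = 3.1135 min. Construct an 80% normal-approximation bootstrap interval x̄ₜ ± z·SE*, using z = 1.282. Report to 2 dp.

Margin = 1.282 × 3.1135 = 3.992
Interval: 38.3 ± 3.992

(34.31, 42.29)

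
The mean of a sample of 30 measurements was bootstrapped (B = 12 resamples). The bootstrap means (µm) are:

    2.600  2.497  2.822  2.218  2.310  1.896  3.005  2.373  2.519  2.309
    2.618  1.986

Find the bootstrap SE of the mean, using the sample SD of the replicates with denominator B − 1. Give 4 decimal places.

Bootstrap SE is the standard deviation of the 12 replicate means.
Mean of replicates: (2.600 + 2.497 + 2.822 + 2.218 + 2.310 + 1.896 + 3.005 + 2.373 + 2.519 + 2.309 + 2.618 + 1.986) / 12 = 29.15300 / 12 = 2.42942
Sum of squared deviations: (+0.17058)² + (+0.06758)² + (+0.39258)² + (−0.21142)² + (−0.11942)² + (−0.53342)² + (+0.57558)² + (−0.05642)² + (+0.08958)² + (−0.12042)² + (+0.18858)² + (−0.44342)² = 1.12046
Variance = 1.12046 / 11 = 0.10186
SE* = √0.10186

SE* = 0.3192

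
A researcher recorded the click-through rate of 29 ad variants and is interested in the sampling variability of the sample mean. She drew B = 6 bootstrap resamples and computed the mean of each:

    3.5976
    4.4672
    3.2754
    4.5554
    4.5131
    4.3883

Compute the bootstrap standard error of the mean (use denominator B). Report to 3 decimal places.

SE* = 0.504

Bootstrap SE is the standard deviation of the 6 replicate means.
Mean of replicates: (3.5976 + 4.4672 + 3.2754 + 4.5554 + 4.5131 + 4.3883) / 6 = 24.79700 / 6 = 4.13283
Sum of squared deviations: (−0.53523)² + (+0.33437)² + (−0.85743)² + (+0.42257)² + (+0.38027)² + (+0.25547)² = 1.52190
Variance = 1.52190 / 6 = 0.25365
SE* = √0.25365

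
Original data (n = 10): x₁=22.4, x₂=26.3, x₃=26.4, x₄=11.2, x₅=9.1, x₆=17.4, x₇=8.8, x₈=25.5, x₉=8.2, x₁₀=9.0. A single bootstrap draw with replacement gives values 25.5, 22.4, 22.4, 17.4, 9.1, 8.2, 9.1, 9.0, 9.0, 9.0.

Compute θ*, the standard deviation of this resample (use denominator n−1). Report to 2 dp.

Mean = 14.1100; sum of squared deviations = 441.4690
s² = 441.4690 / 9 = 49.0521
s = √49.0521 = 7.00

θ* = 7.00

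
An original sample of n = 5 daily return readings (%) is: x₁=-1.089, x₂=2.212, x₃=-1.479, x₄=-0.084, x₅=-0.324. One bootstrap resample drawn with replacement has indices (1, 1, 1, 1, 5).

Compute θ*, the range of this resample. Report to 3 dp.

θ* = 0.765

Resample values: -1.089, -1.089, -1.089, -1.089, -0.324.
Range = -0.324 − -1.089 = 0.765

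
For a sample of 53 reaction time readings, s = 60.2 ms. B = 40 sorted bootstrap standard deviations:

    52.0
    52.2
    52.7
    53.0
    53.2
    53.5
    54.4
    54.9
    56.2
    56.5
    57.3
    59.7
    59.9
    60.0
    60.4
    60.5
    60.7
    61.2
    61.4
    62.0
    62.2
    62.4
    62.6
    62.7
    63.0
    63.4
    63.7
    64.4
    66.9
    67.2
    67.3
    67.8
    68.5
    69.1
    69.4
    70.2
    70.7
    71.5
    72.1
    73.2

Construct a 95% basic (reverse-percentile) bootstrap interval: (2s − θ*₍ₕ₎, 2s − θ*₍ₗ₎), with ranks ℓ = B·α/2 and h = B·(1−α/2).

Percentile endpoints at ranks 1 and 39: θ*₍1₎ = 52.0, θ*₍39₎ = 72.1.
Basic interval reflects these around s:
  lower = 2 × 60.2 − 72.1 = 48.3
  upper = 2 × 60.2 − 52.0 = 68.4

(48.3, 68.4)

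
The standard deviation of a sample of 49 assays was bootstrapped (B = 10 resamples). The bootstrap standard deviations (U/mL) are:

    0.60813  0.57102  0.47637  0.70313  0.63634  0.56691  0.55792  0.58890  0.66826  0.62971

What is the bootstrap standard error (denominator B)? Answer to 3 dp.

SE* = 0.061

Bootstrap SE is the standard deviation of the 10 replicate standard deviations.
Mean of replicates: (0.60813 + 0.57102 + 0.47637 + 0.70313 + 0.63634 + 0.56691 + 0.55792 + 0.58890 + 0.66826 + 0.62971) / 10 = 6.006690 / 10 = 0.600669
Sum of squared deviations: (+0.007461)² + (−0.029649)² + (−0.124299)² + (+0.102461)² + (+0.035671)² + (−0.033759)² + (−0.042749)² + (−0.011769)² + (+0.067591)² + (+0.029041)² = 0.036673
Variance = 0.036673 / 10 = 0.003667
SE* = √0.003667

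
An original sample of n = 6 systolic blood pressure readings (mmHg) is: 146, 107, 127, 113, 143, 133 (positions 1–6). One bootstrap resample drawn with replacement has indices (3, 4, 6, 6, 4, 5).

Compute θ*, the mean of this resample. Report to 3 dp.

Resample values: 127, 113, 133, 133, 113, 143.
Mean = (127 + 113 + 133 + 133 + 113 + 143) / 6 = 762.0 / 6 = 127.000

θ* = 127.000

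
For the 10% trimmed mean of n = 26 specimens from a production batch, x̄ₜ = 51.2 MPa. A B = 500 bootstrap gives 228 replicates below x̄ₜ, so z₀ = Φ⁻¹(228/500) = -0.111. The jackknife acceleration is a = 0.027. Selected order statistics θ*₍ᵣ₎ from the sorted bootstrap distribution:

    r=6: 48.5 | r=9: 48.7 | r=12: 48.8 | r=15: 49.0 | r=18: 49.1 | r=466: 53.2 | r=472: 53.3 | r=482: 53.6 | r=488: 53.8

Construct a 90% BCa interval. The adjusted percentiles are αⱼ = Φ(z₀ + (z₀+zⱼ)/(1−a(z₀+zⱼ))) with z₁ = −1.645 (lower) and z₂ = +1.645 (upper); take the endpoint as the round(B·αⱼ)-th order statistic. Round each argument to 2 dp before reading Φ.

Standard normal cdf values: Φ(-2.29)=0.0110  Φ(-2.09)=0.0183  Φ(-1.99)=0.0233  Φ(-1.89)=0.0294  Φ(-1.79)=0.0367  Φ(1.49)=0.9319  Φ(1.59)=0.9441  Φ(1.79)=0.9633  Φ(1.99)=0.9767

Lower: z₀ + z₁ = -0.111 + (-1.645) = -1.756; 1 − a(z₀+z₁) = 1 − (0.027)(-1.756) = 1.0474; argument = -0.111 + (-1.756)/1.0474 = -1.7875 → -1.79.
α₁ = Φ(-1.79) = 0.0367; rank = round(500 × 0.0367) = 18; θ*₍18₎ = 49.1.
Upper: z₀ + z₂ = 1.534; 1 − a(z₀+z₂) = 0.9586; argument = 1.4893 → 1.49; α₂ = 0.9319; rank = 466; θ*₍466₎ = 53.2.

(49.1, 53.2)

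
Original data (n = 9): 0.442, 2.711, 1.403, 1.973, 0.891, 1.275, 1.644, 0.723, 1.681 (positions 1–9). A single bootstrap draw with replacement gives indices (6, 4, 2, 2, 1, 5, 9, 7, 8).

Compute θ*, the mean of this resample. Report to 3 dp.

θ* = 1.561

Resample values: 1.275, 1.973, 2.711, 2.711, 0.442, 0.891, 1.681, 1.644, 0.723.
Mean = (1.275 + 1.973 + 2.711 + 2.711 + 0.442 + 0.891 + 1.681 + 1.644 + 0.723) / 9 = 14.0510 / 9 = 1.561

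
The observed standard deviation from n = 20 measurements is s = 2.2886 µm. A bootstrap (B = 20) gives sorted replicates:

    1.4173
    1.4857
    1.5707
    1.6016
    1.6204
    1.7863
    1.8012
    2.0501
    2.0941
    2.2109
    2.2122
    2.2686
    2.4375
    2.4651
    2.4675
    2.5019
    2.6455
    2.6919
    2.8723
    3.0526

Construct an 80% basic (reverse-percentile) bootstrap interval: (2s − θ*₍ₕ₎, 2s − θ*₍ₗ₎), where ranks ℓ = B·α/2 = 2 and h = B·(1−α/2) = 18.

Percentile endpoints at ranks 2 and 18: θ*₍2₎ = 1.4857, θ*₍18₎ = 2.6919.
Basic interval reflects these around s:
  lower = 2 × 2.2886 − 2.6919 = 1.8853
  upper = 2 × 2.2886 − 1.4857 = 3.0915

(1.8853, 3.0915)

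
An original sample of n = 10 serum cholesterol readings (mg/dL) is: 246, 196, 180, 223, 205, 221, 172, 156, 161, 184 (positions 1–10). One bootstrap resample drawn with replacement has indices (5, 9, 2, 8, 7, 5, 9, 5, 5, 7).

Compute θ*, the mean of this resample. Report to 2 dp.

Resample values: 205, 161, 196, 156, 172, 205, 161, 205, 205, 172.
Mean = (205 + 161 + 196 + 156 + 172 + 205 + 161 + 205 + 205 + 172) / 10 = 1838.0 / 10 = 183.80

θ* = 183.80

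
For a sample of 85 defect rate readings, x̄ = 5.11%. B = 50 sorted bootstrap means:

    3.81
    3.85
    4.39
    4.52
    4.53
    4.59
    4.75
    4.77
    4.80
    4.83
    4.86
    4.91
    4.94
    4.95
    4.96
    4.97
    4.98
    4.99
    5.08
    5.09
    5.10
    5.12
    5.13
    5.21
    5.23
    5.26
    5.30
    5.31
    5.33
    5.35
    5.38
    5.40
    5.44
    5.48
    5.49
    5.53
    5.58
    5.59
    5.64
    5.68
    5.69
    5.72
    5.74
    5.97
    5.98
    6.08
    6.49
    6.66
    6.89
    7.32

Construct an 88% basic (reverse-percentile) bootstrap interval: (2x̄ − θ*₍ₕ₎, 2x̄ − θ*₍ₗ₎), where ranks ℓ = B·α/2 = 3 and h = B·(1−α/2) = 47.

(3.73, 5.83)

Percentile endpoints at ranks 3 and 47: θ*₍3₎ = 4.39, θ*₍47₎ = 6.49.
Basic interval reflects these around x̄:
  lower = 2 × 5.11 − 6.49 = 3.73
  upper = 2 × 5.11 − 4.39 = 5.83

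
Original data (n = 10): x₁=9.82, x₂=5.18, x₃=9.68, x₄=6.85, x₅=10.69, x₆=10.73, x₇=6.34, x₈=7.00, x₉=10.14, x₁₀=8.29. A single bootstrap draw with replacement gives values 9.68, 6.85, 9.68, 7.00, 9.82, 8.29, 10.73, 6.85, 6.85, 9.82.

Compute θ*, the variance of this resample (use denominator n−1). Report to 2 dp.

Mean = 8.5570; sum of squared deviations = 21.6716
s² = 21.6716 / 9 = 2.4080

θ* = 2.41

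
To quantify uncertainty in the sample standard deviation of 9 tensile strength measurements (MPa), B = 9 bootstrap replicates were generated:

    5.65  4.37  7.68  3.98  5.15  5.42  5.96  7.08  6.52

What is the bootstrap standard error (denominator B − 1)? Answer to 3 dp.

SE* = 1.207

Bootstrap SE is the standard deviation of the 9 replicate standard deviations.
Mean of replicates: (5.65 + 4.37 + 7.68 + 3.98 + 5.15 + 5.42 + 5.96 + 7.08 + 6.52) / 9 = 51.8100 / 9 = 5.7567
Sum of squared deviations: (−0.1067)² + (−1.3867)² + (+1.9233)² + (−1.7767)² + (−0.6067)² + (−0.3367)² + (+0.2033)² + (+1.3233)² + (+0.7633)² = 11.6466
Variance = 11.6466 / 8 = 1.4558
SE* = √1.4558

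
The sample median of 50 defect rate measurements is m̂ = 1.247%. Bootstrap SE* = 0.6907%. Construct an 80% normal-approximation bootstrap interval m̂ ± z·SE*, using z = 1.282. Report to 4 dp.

Margin = 1.282 × 0.6907 = 0.88548
Interval: 1.247 ± 0.88548

(0.3615, 2.1325)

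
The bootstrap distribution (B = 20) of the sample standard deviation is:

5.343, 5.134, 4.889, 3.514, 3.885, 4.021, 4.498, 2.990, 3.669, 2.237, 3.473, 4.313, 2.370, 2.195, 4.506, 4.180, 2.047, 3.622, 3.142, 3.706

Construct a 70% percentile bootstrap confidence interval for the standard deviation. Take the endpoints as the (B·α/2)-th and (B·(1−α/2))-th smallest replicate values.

(2.237, 4.506)

Sorted replicates: 2.047, 2.195, 2.237, 2.370, 2.990, 3.142, 3.473, 3.514, 3.622, 3.669, 3.706, 3.885, 4.021, 4.180, 4.313, 4.498, 4.506, 4.889, 5.134, 5.343
α = 0.30; lower rank = 20 × 0.150 = 3; upper rank = 20 × 0.850 = 17.
The 3rd smallest replicate is 2.237; the 17th is 4.506.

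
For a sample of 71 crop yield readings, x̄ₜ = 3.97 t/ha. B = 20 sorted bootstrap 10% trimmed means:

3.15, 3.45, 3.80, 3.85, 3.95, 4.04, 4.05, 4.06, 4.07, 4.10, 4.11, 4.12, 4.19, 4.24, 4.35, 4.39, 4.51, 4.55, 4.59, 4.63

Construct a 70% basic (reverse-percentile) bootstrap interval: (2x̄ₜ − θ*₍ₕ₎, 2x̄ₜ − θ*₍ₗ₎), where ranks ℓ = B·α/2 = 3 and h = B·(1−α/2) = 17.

Percentile endpoints at ranks 3 and 17: θ*₍3₎ = 3.80, θ*₍17₎ = 4.51.
Basic interval reflects these around x̄ₜ:
  lower = 2 × 3.97 − 4.51 = 3.43
  upper = 2 × 3.97 − 3.80 = 4.14

(3.43, 4.14)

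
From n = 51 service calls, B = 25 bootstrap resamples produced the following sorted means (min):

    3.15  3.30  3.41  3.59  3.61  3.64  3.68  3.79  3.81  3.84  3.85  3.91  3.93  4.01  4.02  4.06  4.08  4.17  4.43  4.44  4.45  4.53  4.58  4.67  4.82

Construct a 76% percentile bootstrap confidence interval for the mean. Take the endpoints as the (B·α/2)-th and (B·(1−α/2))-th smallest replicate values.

α = 0.24; lower rank = 25 × 0.120 = 3; upper rank = 25 × 0.880 = 22.
The 3rd smallest replicate is 3.41; the 22nd is 4.53.

(3.41, 4.53)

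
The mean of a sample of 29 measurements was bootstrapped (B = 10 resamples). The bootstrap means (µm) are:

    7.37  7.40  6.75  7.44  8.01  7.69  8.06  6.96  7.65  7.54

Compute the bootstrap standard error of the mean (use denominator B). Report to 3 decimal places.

SE* = 0.389

Bootstrap SE is the standard deviation of the 10 replicate means.
Mean of replicates: (7.37 + 7.40 + 6.75 + 7.44 + 8.01 + 7.69 + 8.06 + 6.96 + 7.65 + 7.54) / 10 = 74.8700 / 10 = 7.4870
Sum of squared deviations: (−0.1170)² + (−0.0870)² + (−0.7370)² + (−0.0470)² + (+0.5230)² + (+0.2030)² + (+0.5730)² + (−0.5270)² + (+0.1630)² + (+0.0530)² = 1.5168
Variance = 1.5168 / 10 = 0.1517
SE* = √0.1517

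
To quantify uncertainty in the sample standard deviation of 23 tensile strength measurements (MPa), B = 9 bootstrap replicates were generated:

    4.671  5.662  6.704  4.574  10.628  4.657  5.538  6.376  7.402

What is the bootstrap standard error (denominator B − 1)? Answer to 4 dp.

Bootstrap SE is the standard deviation of the 9 replicate standard deviations.
Mean of replicates: (4.671 + 5.662 + 6.704 + 4.574 + 10.628 + 4.657 + 5.538 + 6.376 + 7.402) / 9 = 56.21200 / 9 = 6.24578
Sum of squared deviations: (−1.57478)² + (−0.58378)² + (+0.45822)² + (−1.67178)² + (+4.38222)² + (−1.58878)² + (−0.70778)² + (+0.13022)² + (+1.15622)² = 29.40837
Variance = 29.40837 / 8 = 3.67605
SE* = √3.67605

SE* = 1.9173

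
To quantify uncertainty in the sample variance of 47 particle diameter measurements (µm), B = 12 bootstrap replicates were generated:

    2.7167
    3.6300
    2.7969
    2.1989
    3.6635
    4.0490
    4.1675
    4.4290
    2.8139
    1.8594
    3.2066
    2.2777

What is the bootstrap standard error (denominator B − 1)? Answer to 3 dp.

SE* = 0.838

Bootstrap SE is the standard deviation of the 12 replicate variances.
Mean of replicates: (2.7167 + 3.6300 + 2.7969 + 2.1989 + 3.6635 + 4.0490 + 4.1675 + 4.4290 + 2.8139 + 1.8594 + 3.2066 + 2.2777) / 12 = 37.80910 / 12 = 3.15076
Sum of squared deviations: (−0.43406)² + (+0.47924)² + (−0.35386)² + (−0.95186)² + (+0.51274)² + (+0.89824)² + (+1.01674)² + (+1.27824)² + (−0.33686)² + (−1.29136)² + (+0.05584)² + (−0.87306)² = 7.73317
Variance = 7.73317 / 11 = 0.70302
SE* = √0.70302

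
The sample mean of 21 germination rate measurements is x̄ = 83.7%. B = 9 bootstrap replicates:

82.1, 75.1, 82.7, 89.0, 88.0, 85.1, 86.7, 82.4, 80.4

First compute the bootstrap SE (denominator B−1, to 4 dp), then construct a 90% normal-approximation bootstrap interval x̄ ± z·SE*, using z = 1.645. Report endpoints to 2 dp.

(76.64, 90.76)

Mean of replicates = 83.5000; sum of squared deviations = 147.2800; SE* = √(147.2800/8) = 4.2907
Margin = 1.645 × 4.2907 = 7.058
Interval: 83.7 ± 7.058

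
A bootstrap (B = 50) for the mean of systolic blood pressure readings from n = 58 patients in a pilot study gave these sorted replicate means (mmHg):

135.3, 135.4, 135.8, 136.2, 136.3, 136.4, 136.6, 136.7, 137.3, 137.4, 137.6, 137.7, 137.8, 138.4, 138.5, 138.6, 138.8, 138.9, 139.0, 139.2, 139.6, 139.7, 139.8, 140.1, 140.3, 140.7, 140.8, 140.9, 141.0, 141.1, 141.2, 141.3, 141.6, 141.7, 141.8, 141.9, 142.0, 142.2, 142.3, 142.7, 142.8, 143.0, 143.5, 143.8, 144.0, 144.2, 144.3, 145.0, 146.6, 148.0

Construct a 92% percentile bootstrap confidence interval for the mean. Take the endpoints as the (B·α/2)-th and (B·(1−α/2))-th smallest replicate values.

(135.4, 145.0)

α = 0.08; lower rank = 50 × 0.040 = 2; upper rank = 50 × 0.960 = 48.
The 2nd smallest replicate is 135.4; the 48th is 145.0.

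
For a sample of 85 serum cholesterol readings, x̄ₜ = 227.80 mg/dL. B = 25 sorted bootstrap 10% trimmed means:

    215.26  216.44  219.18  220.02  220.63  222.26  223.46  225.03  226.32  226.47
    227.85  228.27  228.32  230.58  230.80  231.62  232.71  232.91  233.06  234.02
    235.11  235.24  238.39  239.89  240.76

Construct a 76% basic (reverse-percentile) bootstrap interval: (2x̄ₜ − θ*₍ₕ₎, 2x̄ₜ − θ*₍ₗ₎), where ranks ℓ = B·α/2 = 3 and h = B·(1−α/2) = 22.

(220.36, 236.42)

Percentile endpoints at ranks 3 and 22: θ*₍3₎ = 219.18, θ*₍22₎ = 235.24.
Basic interval reflects these around x̄ₜ:
  lower = 2 × 227.80 − 235.24 = 220.36
  upper = 2 × 227.80 − 219.18 = 236.42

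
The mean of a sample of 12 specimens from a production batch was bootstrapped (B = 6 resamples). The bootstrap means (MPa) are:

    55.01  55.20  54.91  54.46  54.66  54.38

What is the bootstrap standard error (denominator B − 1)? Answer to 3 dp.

Bootstrap SE is the standard deviation of the 6 replicate means.
Mean of replicates: (55.01 + 55.20 + 54.91 + 54.46 + 54.66 + 54.38) / 6 = 328.6200 / 6 = 54.7700
Sum of squared deviations: (+0.2400)² + (+0.4300)² + (+0.1400)² + (−0.3100)² + (−0.1100)² + (−0.3900)² = 0.5224
Variance = 0.5224 / 5 = 0.1045
SE* = √0.1045

SE* = 0.323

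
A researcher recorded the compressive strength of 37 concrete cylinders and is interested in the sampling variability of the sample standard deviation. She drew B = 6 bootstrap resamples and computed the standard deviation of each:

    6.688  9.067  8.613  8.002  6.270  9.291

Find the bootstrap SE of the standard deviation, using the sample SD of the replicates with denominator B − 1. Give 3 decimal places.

SE* = 1.257

Bootstrap SE is the standard deviation of the 6 replicate standard deviations.
Mean of replicates: (6.688 + 9.067 + 8.613 + 8.002 + 6.270 + 9.291) / 6 = 47.9310 / 6 = 7.9885
Sum of squared deviations: (−1.3005)² + (+1.0785)² + (+0.6245)² + (+0.0135)² + (−1.7185)² + (+1.3025)² = 7.8944
Variance = 7.8944 / 5 = 1.5789
SE* = √1.5789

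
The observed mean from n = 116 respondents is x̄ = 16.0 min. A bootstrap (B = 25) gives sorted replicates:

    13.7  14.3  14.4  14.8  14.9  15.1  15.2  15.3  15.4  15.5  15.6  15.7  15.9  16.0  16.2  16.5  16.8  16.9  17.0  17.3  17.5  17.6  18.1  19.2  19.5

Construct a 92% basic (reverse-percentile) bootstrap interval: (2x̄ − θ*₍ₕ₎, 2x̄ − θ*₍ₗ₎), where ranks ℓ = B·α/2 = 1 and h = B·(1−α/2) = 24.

(12.8, 18.3)

Percentile endpoints at ranks 1 and 24: θ*₍1₎ = 13.7, θ*₍24₎ = 19.2.
Basic interval reflects these around x̄:
  lower = 2 × 16.0 − 19.2 = 12.8
  upper = 2 × 16.0 − 13.7 = 18.3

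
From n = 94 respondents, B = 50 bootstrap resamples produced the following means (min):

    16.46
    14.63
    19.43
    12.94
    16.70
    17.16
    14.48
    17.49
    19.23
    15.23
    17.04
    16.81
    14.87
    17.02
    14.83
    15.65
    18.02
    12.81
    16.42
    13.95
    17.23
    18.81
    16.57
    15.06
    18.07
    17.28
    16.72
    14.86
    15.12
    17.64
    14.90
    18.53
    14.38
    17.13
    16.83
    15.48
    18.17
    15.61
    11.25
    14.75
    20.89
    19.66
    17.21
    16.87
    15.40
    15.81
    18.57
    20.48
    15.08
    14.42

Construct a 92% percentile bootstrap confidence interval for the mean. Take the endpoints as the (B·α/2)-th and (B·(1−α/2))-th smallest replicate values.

Sorted replicates: 11.25, 12.81, 12.94, 13.95, 14.38, 14.42, 14.48, 14.63, 14.75, 14.83, 14.86, 14.87, 14.90, 15.06, 15.08, 15.12, 15.23, 15.40, 15.48, 15.61, 15.65, 15.81, 16.42, 16.46, 16.57, 16.70, 16.72, 16.81, 16.83, 16.87, 17.02, 17.04, 17.13, 17.16, 17.21, 17.23, 17.28, 17.49, 17.64, 18.02, 18.07, 18.17, 18.53, 18.57, 18.81, 19.23, 19.43, 19.66, 20.48, 20.89
α = 0.08; lower rank = 50 × 0.040 = 2; upper rank = 50 × 0.960 = 48.
The 2nd smallest replicate is 12.81; the 48th is 19.66.

(12.81, 19.66)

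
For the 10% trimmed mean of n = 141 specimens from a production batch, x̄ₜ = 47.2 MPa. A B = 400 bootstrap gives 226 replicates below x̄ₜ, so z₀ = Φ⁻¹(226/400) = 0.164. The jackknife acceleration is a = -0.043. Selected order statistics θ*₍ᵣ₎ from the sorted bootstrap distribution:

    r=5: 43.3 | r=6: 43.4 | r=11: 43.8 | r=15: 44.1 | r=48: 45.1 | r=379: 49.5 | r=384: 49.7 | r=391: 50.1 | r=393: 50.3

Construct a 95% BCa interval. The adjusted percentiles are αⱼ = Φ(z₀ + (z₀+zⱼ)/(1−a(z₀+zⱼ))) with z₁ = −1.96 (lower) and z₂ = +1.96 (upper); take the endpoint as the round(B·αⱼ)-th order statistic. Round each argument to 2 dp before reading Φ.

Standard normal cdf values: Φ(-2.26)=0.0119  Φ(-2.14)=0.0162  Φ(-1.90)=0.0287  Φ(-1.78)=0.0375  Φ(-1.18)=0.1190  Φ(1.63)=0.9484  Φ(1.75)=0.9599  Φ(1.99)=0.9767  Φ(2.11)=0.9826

(44.1, 50.3)

Lower: z₀ + z₁ = 0.164 + (-1.960) = -1.796; 1 − a(z₀+z₁) = 1 − (-0.043)(-1.796) = 0.9228; argument = 0.164 + (-1.796)/0.9228 = -1.7823 → -1.78.
α₁ = Φ(-1.78) = 0.0375; rank = round(400 × 0.0375) = 15; θ*₍15₎ = 44.1.
Upper: z₀ + z₂ = 2.124; 1 − a(z₀+z₂) = 1.0913; argument = 2.1102 → 2.11; α₂ = 0.9826; rank = 393; θ*₍393₎ = 50.3.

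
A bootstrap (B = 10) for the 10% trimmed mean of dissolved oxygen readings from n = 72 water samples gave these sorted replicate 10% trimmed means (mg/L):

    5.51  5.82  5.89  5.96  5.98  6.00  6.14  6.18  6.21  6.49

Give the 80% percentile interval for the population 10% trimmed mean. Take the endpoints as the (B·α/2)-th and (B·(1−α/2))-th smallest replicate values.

(5.51, 6.21)

α = 0.20; lower rank = 10 × 0.100 = 1; upper rank = 10 × 0.900 = 9.
The 1st smallest replicate is 5.51; the 9th is 6.21.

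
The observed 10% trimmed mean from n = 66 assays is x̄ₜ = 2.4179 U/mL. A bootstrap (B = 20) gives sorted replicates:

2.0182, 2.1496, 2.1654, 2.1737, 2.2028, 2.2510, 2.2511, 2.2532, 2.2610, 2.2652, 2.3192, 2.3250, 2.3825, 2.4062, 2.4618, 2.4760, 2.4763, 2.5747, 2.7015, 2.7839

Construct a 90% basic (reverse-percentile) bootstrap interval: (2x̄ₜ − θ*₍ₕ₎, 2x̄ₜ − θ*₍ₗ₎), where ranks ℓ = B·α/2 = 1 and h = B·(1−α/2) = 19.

Percentile endpoints at ranks 1 and 19: θ*₍1₎ = 2.0182, θ*₍19₎ = 2.7015.
Basic interval reflects these around x̄ₜ:
  lower = 2 × 2.4179 − 2.7015 = 2.1343
  upper = 2 × 2.4179 − 2.0182 = 2.8176

(2.1343, 2.8176)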